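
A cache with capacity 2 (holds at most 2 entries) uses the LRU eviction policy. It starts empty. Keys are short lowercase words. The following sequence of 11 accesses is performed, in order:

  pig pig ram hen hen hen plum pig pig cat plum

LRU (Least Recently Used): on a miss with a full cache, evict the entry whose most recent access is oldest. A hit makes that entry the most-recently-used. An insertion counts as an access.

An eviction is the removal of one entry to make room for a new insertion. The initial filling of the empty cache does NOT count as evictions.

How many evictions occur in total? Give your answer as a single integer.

LRU simulation (capacity=2):
  1. access pig: MISS. Cache (LRU->MRU): [pig]
  2. access pig: HIT. Cache (LRU->MRU): [pig]
  3. access ram: MISS. Cache (LRU->MRU): [pig ram]
  4. access hen: MISS, evict pig. Cache (LRU->MRU): [ram hen]
  5. access hen: HIT. Cache (LRU->MRU): [ram hen]
  6. access hen: HIT. Cache (LRU->MRU): [ram hen]
  7. access plum: MISS, evict ram. Cache (LRU->MRU): [hen plum]
  8. access pig: MISS, evict hen. Cache (LRU->MRU): [plum pig]
  9. access pig: HIT. Cache (LRU->MRU): [plum pig]
  10. access cat: MISS, evict plum. Cache (LRU->MRU): [pig cat]
  11. access plum: MISS, evict pig. Cache (LRU->MRU): [cat plum]
Total: 4 hits, 7 misses, 5 evictions

Answer: 5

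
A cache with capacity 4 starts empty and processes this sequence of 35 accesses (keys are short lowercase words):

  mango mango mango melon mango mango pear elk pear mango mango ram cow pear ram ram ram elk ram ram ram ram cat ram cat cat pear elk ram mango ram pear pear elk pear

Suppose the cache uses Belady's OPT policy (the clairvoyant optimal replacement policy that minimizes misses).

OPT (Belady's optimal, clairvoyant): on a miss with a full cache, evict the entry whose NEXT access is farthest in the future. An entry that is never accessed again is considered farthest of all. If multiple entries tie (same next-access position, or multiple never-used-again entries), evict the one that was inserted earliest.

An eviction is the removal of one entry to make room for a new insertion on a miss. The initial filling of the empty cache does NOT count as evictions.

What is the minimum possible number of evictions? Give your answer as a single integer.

OPT (Belady) simulation (capacity=4):
  1. access mango: MISS. Cache: [mango]
  2. access mango: HIT. Next use of mango: step 3. Cache: [mango]
  3. access mango: HIT. Next use of mango: step 5. Cache: [mango]
  4. access melon: MISS. Cache: [mango melon]
  5. access mango: HIT. Next use of mango: step 6. Cache: [mango melon]
  6. access mango: HIT. Next use of mango: step 10. Cache: [mango melon]
  7. access pear: MISS. Cache: [mango melon pear]
  8. access elk: MISS. Cache: [mango melon pear elk]
  9. access pear: HIT. Next use of pear: step 14. Cache: [mango melon pear elk]
  10. access mango: HIT. Next use of mango: step 11. Cache: [mango melon pear elk]
  11. access mango: HIT. Next use of mango: step 30. Cache: [mango melon pear elk]
  12. access ram: MISS, evict melon (next use: never). Cache: [mango pear elk ram]
  13. access cow: MISS, evict mango (next use: step 30). Cache: [pear elk ram cow]
  14. access pear: HIT. Next use of pear: step 27. Cache: [pear elk ram cow]
  15. access ram: HIT. Next use of ram: step 16. Cache: [pear elk ram cow]
  16. access ram: HIT. Next use of ram: step 17. Cache: [pear elk ram cow]
  17. access ram: HIT. Next use of ram: step 19. Cache: [pear elk ram cow]
  18. access elk: HIT. Next use of elk: step 28. Cache: [pear elk ram cow]
  19. access ram: HIT. Next use of ram: step 20. Cache: [pear elk ram cow]
  20. access ram: HIT. Next use of ram: step 21. Cache: [pear elk ram cow]
  21. access ram: HIT. Next use of ram: step 22. Cache: [pear elk ram cow]
  22. access ram: HIT. Next use of ram: step 24. Cache: [pear elk ram cow]
  23. access cat: MISS, evict cow (next use: never). Cache: [pear elk ram cat]
  24. access ram: HIT. Next use of ram: step 29. Cache: [pear elk ram cat]
  25. access cat: HIT. Next use of cat: step 26. Cache: [pear elk ram cat]
  26. access cat: HIT. Next use of cat: never. Cache: [pear elk ram cat]
  27. access pear: HIT. Next use of pear: step 32. Cache: [pear elk ram cat]
  28. access elk: HIT. Next use of elk: step 34. Cache: [pear elk ram cat]
  29. access ram: HIT. Next use of ram: step 31. Cache: [pear elk ram cat]
  30. access mango: MISS, evict cat (next use: never). Cache: [pear elk ram mango]
  31. access ram: HIT. Next use of ram: never. Cache: [pear elk ram mango]
  32. access pear: HIT. Next use of pear: step 33. Cache: [pear elk ram mango]
  33. access pear: HIT. Next use of pear: step 35. Cache: [pear elk ram mango]
  34. access elk: HIT. Next use of elk: never. Cache: [pear elk ram mango]
  35. access pear: HIT. Next use of pear: never. Cache: [pear elk ram mango]
Total: 27 hits, 8 misses, 4 evictions

Answer: 4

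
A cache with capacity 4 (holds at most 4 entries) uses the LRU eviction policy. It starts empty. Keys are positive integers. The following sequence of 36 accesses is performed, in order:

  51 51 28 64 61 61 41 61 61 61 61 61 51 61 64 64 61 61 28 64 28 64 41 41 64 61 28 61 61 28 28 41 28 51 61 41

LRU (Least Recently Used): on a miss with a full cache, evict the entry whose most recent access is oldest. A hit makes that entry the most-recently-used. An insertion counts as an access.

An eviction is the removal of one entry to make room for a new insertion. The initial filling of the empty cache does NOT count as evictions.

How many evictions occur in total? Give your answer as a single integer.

Answer: 5

Derivation:
LRU simulation (capacity=4):
  1. access 51: MISS. Cache (LRU->MRU): [51]
  2. access 51: HIT. Cache (LRU->MRU): [51]
  3. access 28: MISS. Cache (LRU->MRU): [51 28]
  4. access 64: MISS. Cache (LRU->MRU): [51 28 64]
  5. access 61: MISS. Cache (LRU->MRU): [51 28 64 61]
  6. access 61: HIT. Cache (LRU->MRU): [51 28 64 61]
  7. access 41: MISS, evict 51. Cache (LRU->MRU): [28 64 61 41]
  8. access 61: HIT. Cache (LRU->MRU): [28 64 41 61]
  9. access 61: HIT. Cache (LRU->MRU): [28 64 41 61]
  10. access 61: HIT. Cache (LRU->MRU): [28 64 41 61]
  11. access 61: HIT. Cache (LRU->MRU): [28 64 41 61]
  12. access 61: HIT. Cache (LRU->MRU): [28 64 41 61]
  13. access 51: MISS, evict 28. Cache (LRU->MRU): [64 41 61 51]
  14. access 61: HIT. Cache (LRU->MRU): [64 41 51 61]
  15. access 64: HIT. Cache (LRU->MRU): [41 51 61 64]
  16. access 64: HIT. Cache (LRU->MRU): [41 51 61 64]
  17. access 61: HIT. Cache (LRU->MRU): [41 51 64 61]
  18. access 61: HIT. Cache (LRU->MRU): [41 51 64 61]
  19. access 28: MISS, evict 41. Cache (LRU->MRU): [51 64 61 28]
  20. access 64: HIT. Cache (LRU->MRU): [51 61 28 64]
  21. access 28: HIT. Cache (LRU->MRU): [51 61 64 28]
  22. access 64: HIT. Cache (LRU->MRU): [51 61 28 64]
  23. access 41: MISS, evict 51. Cache (LRU->MRU): [61 28 64 41]
  24. access 41: HIT. Cache (LRU->MRU): [61 28 64 41]
  25. access 64: HIT. Cache (LRU->MRU): [61 28 41 64]
  26. access 61: HIT. Cache (LRU->MRU): [28 41 64 61]
  27. access 28: HIT. Cache (LRU->MRU): [41 64 61 28]
  28. access 61: HIT. Cache (LRU->MRU): [41 64 28 61]
  29. access 61: HIT. Cache (LRU->MRU): [41 64 28 61]
  30. access 28: HIT. Cache (LRU->MRU): [41 64 61 28]
  31. access 28: HIT. Cache (LRU->MRU): [41 64 61 28]
  32. access 41: HIT. Cache (LRU->MRU): [64 61 28 41]
  33. access 28: HIT. Cache (LRU->MRU): [64 61 41 28]
  34. access 51: MISS, evict 64. Cache (LRU->MRU): [61 41 28 51]
  35. access 61: HIT. Cache (LRU->MRU): [41 28 51 61]
  36. access 41: HIT. Cache (LRU->MRU): [28 51 61 41]
Total: 27 hits, 9 misses, 5 evictions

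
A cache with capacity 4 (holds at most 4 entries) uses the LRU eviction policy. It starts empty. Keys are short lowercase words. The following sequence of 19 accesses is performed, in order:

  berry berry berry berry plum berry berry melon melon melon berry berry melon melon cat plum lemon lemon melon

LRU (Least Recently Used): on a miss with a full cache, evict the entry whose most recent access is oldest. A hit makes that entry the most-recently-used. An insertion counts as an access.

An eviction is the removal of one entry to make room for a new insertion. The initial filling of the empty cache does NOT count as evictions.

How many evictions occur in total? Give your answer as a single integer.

Answer: 1

Derivation:
LRU simulation (capacity=4):
  1. access berry: MISS. Cache (LRU->MRU): [berry]
  2. access berry: HIT. Cache (LRU->MRU): [berry]
  3. access berry: HIT. Cache (LRU->MRU): [berry]
  4. access berry: HIT. Cache (LRU->MRU): [berry]
  5. access plum: MISS. Cache (LRU->MRU): [berry plum]
  6. access berry: HIT. Cache (LRU->MRU): [plum berry]
  7. access berry: HIT. Cache (LRU->MRU): [plum berry]
  8. access melon: MISS. Cache (LRU->MRU): [plum berry melon]
  9. access melon: HIT. Cache (LRU->MRU): [plum berry melon]
  10. access melon: HIT. Cache (LRU->MRU): [plum berry melon]
  11. access berry: HIT. Cache (LRU->MRU): [plum melon berry]
  12. access berry: HIT. Cache (LRU->MRU): [plum melon berry]
  13. access melon: HIT. Cache (LRU->MRU): [plum berry melon]
  14. access melon: HIT. Cache (LRU->MRU): [plum berry melon]
  15. access cat: MISS. Cache (LRU->MRU): [plum berry melon cat]
  16. access plum: HIT. Cache (LRU->MRU): [berry melon cat plum]
  17. access lemon: MISS, evict berry. Cache (LRU->MRU): [melon cat plum lemon]
  18. access lemon: HIT. Cache (LRU->MRU): [melon cat plum lemon]
  19. access melon: HIT. Cache (LRU->MRU): [cat plum lemon melon]
Total: 14 hits, 5 misses, 1 evictions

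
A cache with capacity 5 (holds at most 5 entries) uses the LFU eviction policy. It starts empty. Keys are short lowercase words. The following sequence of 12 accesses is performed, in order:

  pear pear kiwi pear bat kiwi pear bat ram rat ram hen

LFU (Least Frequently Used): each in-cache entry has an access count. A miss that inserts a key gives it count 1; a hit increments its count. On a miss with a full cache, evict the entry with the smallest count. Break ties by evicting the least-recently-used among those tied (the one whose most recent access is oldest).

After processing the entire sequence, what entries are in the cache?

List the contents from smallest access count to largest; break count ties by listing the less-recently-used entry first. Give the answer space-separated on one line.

Answer: hen kiwi bat ram pear

Derivation:
LFU simulation (capacity=5):
  1. access pear: MISS. Cache: [pear(c=1)]
  2. access pear: HIT, count now 2. Cache: [pear(c=2)]
  3. access kiwi: MISS. Cache: [kiwi(c=1) pear(c=2)]
  4. access pear: HIT, count now 3. Cache: [kiwi(c=1) pear(c=3)]
  5. access bat: MISS. Cache: [kiwi(c=1) bat(c=1) pear(c=3)]
  6. access kiwi: HIT, count now 2. Cache: [bat(c=1) kiwi(c=2) pear(c=3)]
  7. access pear: HIT, count now 4. Cache: [bat(c=1) kiwi(c=2) pear(c=4)]
  8. access bat: HIT, count now 2. Cache: [kiwi(c=2) bat(c=2) pear(c=4)]
  9. access ram: MISS. Cache: [ram(c=1) kiwi(c=2) bat(c=2) pear(c=4)]
  10. access rat: MISS. Cache: [ram(c=1) rat(c=1) kiwi(c=2) bat(c=2) pear(c=4)]
  11. access ram: HIT, count now 2. Cache: [rat(c=1) kiwi(c=2) bat(c=2) ram(c=2) pear(c=4)]
  12. access hen: MISS, evict rat(c=1). Cache: [hen(c=1) kiwi(c=2) bat(c=2) ram(c=2) pear(c=4)]
Total: 6 hits, 6 misses, 1 evictions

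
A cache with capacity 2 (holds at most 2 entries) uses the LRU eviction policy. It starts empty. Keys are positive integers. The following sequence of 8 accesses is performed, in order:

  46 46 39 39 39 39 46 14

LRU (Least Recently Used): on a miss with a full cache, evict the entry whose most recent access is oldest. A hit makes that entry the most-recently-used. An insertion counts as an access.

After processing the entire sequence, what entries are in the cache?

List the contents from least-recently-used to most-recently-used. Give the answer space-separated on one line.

LRU simulation (capacity=2):
  1. access 46: MISS. Cache (LRU->MRU): [46]
  2. access 46: HIT. Cache (LRU->MRU): [46]
  3. access 39: MISS. Cache (LRU->MRU): [46 39]
  4. access 39: HIT. Cache (LRU->MRU): [46 39]
  5. access 39: HIT. Cache (LRU->MRU): [46 39]
  6. access 39: HIT. Cache (LRU->MRU): [46 39]
  7. access 46: HIT. Cache (LRU->MRU): [39 46]
  8. access 14: MISS, evict 39. Cache (LRU->MRU): [46 14]
Total: 5 hits, 3 misses, 1 evictions

Answer: 46 14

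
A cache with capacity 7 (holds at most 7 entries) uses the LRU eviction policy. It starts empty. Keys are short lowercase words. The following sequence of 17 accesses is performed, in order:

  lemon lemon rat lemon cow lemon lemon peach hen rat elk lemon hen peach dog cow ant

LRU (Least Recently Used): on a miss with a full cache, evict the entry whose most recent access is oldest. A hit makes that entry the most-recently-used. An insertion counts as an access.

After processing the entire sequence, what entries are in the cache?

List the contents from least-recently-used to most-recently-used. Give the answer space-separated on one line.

Answer: elk lemon hen peach dog cow ant

Derivation:
LRU simulation (capacity=7):
  1. access lemon: MISS. Cache (LRU->MRU): [lemon]
  2. access lemon: HIT. Cache (LRU->MRU): [lemon]
  3. access rat: MISS. Cache (LRU->MRU): [lemon rat]
  4. access lemon: HIT. Cache (LRU->MRU): [rat lemon]
  5. access cow: MISS. Cache (LRU->MRU): [rat lemon cow]
  6. access lemon: HIT. Cache (LRU->MRU): [rat cow lemon]
  7. access lemon: HIT. Cache (LRU->MRU): [rat cow lemon]
  8. access peach: MISS. Cache (LRU->MRU): [rat cow lemon peach]
  9. access hen: MISS. Cache (LRU->MRU): [rat cow lemon peach hen]
  10. access rat: HIT. Cache (LRU->MRU): [cow lemon peach hen rat]
  11. access elk: MISS. Cache (LRU->MRU): [cow lemon peach hen rat elk]
  12. access lemon: HIT. Cache (LRU->MRU): [cow peach hen rat elk lemon]
  13. access hen: HIT. Cache (LRU->MRU): [cow peach rat elk lemon hen]
  14. access peach: HIT. Cache (LRU->MRU): [cow rat elk lemon hen peach]
  15. access dog: MISS. Cache (LRU->MRU): [cow rat elk lemon hen peach dog]
  16. access cow: HIT. Cache (LRU->MRU): [rat elk lemon hen peach dog cow]
  17. access ant: MISS, evict rat. Cache (LRU->MRU): [elk lemon hen peach dog cow ant]
Total: 9 hits, 8 misses, 1 evictions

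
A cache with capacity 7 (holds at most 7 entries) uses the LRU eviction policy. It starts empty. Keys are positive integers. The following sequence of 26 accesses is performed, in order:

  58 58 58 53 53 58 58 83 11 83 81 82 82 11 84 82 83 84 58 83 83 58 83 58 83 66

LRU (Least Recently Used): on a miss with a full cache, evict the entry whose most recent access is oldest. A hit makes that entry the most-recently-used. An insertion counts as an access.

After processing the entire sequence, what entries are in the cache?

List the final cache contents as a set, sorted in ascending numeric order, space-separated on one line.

LRU simulation (capacity=7):
  1. access 58: MISS. Cache (LRU->MRU): [58]
  2. access 58: HIT. Cache (LRU->MRU): [58]
  3. access 58: HIT. Cache (LRU->MRU): [58]
  4. access 53: MISS. Cache (LRU->MRU): [58 53]
  5. access 53: HIT. Cache (LRU->MRU): [58 53]
  6. access 58: HIT. Cache (LRU->MRU): [53 58]
  7. access 58: HIT. Cache (LRU->MRU): [53 58]
  8. access 83: MISS. Cache (LRU->MRU): [53 58 83]
  9. access 11: MISS. Cache (LRU->MRU): [53 58 83 11]
  10. access 83: HIT. Cache (LRU->MRU): [53 58 11 83]
  11. access 81: MISS. Cache (LRU->MRU): [53 58 11 83 81]
  12. access 82: MISS. Cache (LRU->MRU): [53 58 11 83 81 82]
  13. access 82: HIT. Cache (LRU->MRU): [53 58 11 83 81 82]
  14. access 11: HIT. Cache (LRU->MRU): [53 58 83 81 82 11]
  15. access 84: MISS. Cache (LRU->MRU): [53 58 83 81 82 11 84]
  16. access 82: HIT. Cache (LRU->MRU): [53 58 83 81 11 84 82]
  17. access 83: HIT. Cache (LRU->MRU): [53 58 81 11 84 82 83]
  18. access 84: HIT. Cache (LRU->MRU): [53 58 81 11 82 83 84]
  19. access 58: HIT. Cache (LRU->MRU): [53 81 11 82 83 84 58]
  20. access 83: HIT. Cache (LRU->MRU): [53 81 11 82 84 58 83]
  21. access 83: HIT. Cache (LRU->MRU): [53 81 11 82 84 58 83]
  22. access 58: HIT. Cache (LRU->MRU): [53 81 11 82 84 83 58]
  23. access 83: HIT. Cache (LRU->MRU): [53 81 11 82 84 58 83]
  24. access 58: HIT. Cache (LRU->MRU): [53 81 11 82 84 83 58]
  25. access 83: HIT. Cache (LRU->MRU): [53 81 11 82 84 58 83]
  26. access 66: MISS, evict 53. Cache (LRU->MRU): [81 11 82 84 58 83 66]
Total: 18 hits, 8 misses, 1 evictions

Answer: 11 58 66 81 82 83 84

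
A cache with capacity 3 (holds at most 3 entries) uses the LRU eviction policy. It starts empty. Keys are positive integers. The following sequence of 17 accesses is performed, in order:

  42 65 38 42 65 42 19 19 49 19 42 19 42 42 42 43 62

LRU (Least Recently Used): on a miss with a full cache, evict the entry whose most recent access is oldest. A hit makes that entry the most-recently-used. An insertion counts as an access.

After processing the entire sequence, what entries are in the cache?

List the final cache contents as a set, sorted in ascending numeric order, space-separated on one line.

LRU simulation (capacity=3):
  1. access 42: MISS. Cache (LRU->MRU): [42]
  2. access 65: MISS. Cache (LRU->MRU): [42 65]
  3. access 38: MISS. Cache (LRU->MRU): [42 65 38]
  4. access 42: HIT. Cache (LRU->MRU): [65 38 42]
  5. access 65: HIT. Cache (LRU->MRU): [38 42 65]
  6. access 42: HIT. Cache (LRU->MRU): [38 65 42]
  7. access 19: MISS, evict 38. Cache (LRU->MRU): [65 42 19]
  8. access 19: HIT. Cache (LRU->MRU): [65 42 19]
  9. access 49: MISS, evict 65. Cache (LRU->MRU): [42 19 49]
  10. access 19: HIT. Cache (LRU->MRU): [42 49 19]
  11. access 42: HIT. Cache (LRU->MRU): [49 19 42]
  12. access 19: HIT. Cache (LRU->MRU): [49 42 19]
  13. access 42: HIT. Cache (LRU->MRU): [49 19 42]
  14. access 42: HIT. Cache (LRU->MRU): [49 19 42]
  15. access 42: HIT. Cache (LRU->MRU): [49 19 42]
  16. access 43: MISS, evict 49. Cache (LRU->MRU): [19 42 43]
  17. access 62: MISS, evict 19. Cache (LRU->MRU): [42 43 62]
Total: 10 hits, 7 misses, 4 evictions

Answer: 42 43 62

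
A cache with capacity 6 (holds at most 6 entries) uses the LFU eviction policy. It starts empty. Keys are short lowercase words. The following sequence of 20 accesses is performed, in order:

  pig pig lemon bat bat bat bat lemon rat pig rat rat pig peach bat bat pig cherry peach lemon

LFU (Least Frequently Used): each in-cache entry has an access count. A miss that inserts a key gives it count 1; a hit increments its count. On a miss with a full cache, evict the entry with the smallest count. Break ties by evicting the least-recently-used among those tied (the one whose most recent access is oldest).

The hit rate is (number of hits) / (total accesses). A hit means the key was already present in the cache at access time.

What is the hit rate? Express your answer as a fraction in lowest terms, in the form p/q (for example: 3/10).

LFU simulation (capacity=6):
  1. access pig: MISS. Cache: [pig(c=1)]
  2. access pig: HIT, count now 2. Cache: [pig(c=2)]
  3. access lemon: MISS. Cache: [lemon(c=1) pig(c=2)]
  4. access bat: MISS. Cache: [lemon(c=1) bat(c=1) pig(c=2)]
  5. access bat: HIT, count now 2. Cache: [lemon(c=1) pig(c=2) bat(c=2)]
  6. access bat: HIT, count now 3. Cache: [lemon(c=1) pig(c=2) bat(c=3)]
  7. access bat: HIT, count now 4. Cache: [lemon(c=1) pig(c=2) bat(c=4)]
  8. access lemon: HIT, count now 2. Cache: [pig(c=2) lemon(c=2) bat(c=4)]
  9. access rat: MISS. Cache: [rat(c=1) pig(c=2) lemon(c=2) bat(c=4)]
  10. access pig: HIT, count now 3. Cache: [rat(c=1) lemon(c=2) pig(c=3) bat(c=4)]
  11. access rat: HIT, count now 2. Cache: [lemon(c=2) rat(c=2) pig(c=3) bat(c=4)]
  12. access rat: HIT, count now 3. Cache: [lemon(c=2) pig(c=3) rat(c=3) bat(c=4)]
  13. access pig: HIT, count now 4. Cache: [lemon(c=2) rat(c=3) bat(c=4) pig(c=4)]
  14. access peach: MISS. Cache: [peach(c=1) lemon(c=2) rat(c=3) bat(c=4) pig(c=4)]
  15. access bat: HIT, count now 5. Cache: [peach(c=1) lemon(c=2) rat(c=3) pig(c=4) bat(c=5)]
  16. access bat: HIT, count now 6. Cache: [peach(c=1) lemon(c=2) rat(c=3) pig(c=4) bat(c=6)]
  17. access pig: HIT, count now 5. Cache: [peach(c=1) lemon(c=2) rat(c=3) pig(c=5) bat(c=6)]
  18. access cherry: MISS. Cache: [peach(c=1) cherry(c=1) lemon(c=2) rat(c=3) pig(c=5) bat(c=6)]
  19. access peach: HIT, count now 2. Cache: [cherry(c=1) lemon(c=2) peach(c=2) rat(c=3) pig(c=5) bat(c=6)]
  20. access lemon: HIT, count now 3. Cache: [cherry(c=1) peach(c=2) rat(c=3) lemon(c=3) pig(c=5) bat(c=6)]
Total: 14 hits, 6 misses, 0 evictions

Hit rate = 14/20 = 7/10

Answer: 7/10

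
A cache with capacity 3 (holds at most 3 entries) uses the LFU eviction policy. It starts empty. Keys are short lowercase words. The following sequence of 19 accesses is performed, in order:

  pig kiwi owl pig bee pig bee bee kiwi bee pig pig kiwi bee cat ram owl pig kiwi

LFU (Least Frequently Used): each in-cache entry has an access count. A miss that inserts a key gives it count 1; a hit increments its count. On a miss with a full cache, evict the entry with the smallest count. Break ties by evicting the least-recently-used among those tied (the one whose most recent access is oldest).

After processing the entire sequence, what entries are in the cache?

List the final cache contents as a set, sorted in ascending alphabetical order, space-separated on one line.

LFU simulation (capacity=3):
  1. access pig: MISS. Cache: [pig(c=1)]
  2. access kiwi: MISS. Cache: [pig(c=1) kiwi(c=1)]
  3. access owl: MISS. Cache: [pig(c=1) kiwi(c=1) owl(c=1)]
  4. access pig: HIT, count now 2. Cache: [kiwi(c=1) owl(c=1) pig(c=2)]
  5. access bee: MISS, evict kiwi(c=1). Cache: [owl(c=1) bee(c=1) pig(c=2)]
  6. access pig: HIT, count now 3. Cache: [owl(c=1) bee(c=1) pig(c=3)]
  7. access bee: HIT, count now 2. Cache: [owl(c=1) bee(c=2) pig(c=3)]
  8. access bee: HIT, count now 3. Cache: [owl(c=1) pig(c=3) bee(c=3)]
  9. access kiwi: MISS, evict owl(c=1). Cache: [kiwi(c=1) pig(c=3) bee(c=3)]
  10. access bee: HIT, count now 4. Cache: [kiwi(c=1) pig(c=3) bee(c=4)]
  11. access pig: HIT, count now 4. Cache: [kiwi(c=1) bee(c=4) pig(c=4)]
  12. access pig: HIT, count now 5. Cache: [kiwi(c=1) bee(c=4) pig(c=5)]
  13. access kiwi: HIT, count now 2. Cache: [kiwi(c=2) bee(c=4) pig(c=5)]
  14. access bee: HIT, count now 5. Cache: [kiwi(c=2) pig(c=5) bee(c=5)]
  15. access cat: MISS, evict kiwi(c=2). Cache: [cat(c=1) pig(c=5) bee(c=5)]
  16. access ram: MISS, evict cat(c=1). Cache: [ram(c=1) pig(c=5) bee(c=5)]
  17. access owl: MISS, evict ram(c=1). Cache: [owl(c=1) pig(c=5) bee(c=5)]
  18. access pig: HIT, count now 6. Cache: [owl(c=1) bee(c=5) pig(c=6)]
  19. access kiwi: MISS, evict owl(c=1). Cache: [kiwi(c=1) bee(c=5) pig(c=6)]
Total: 10 hits, 9 misses, 6 evictions

Answer: bee kiwi pig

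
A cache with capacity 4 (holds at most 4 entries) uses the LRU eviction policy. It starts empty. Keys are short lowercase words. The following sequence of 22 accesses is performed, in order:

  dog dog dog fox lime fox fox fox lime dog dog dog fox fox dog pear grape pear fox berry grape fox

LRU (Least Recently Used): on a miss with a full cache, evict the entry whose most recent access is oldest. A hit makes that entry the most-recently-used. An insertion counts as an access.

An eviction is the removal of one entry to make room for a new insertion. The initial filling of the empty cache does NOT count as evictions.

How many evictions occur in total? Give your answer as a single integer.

Answer: 2

Derivation:
LRU simulation (capacity=4):
  1. access dog: MISS. Cache (LRU->MRU): [dog]
  2. access dog: HIT. Cache (LRU->MRU): [dog]
  3. access dog: HIT. Cache (LRU->MRU): [dog]
  4. access fox: MISS. Cache (LRU->MRU): [dog fox]
  5. access lime: MISS. Cache (LRU->MRU): [dog fox lime]
  6. access fox: HIT. Cache (LRU->MRU): [dog lime fox]
  7. access fox: HIT. Cache (LRU->MRU): [dog lime fox]
  8. access fox: HIT. Cache (LRU->MRU): [dog lime fox]
  9. access lime: HIT. Cache (LRU->MRU): [dog fox lime]
  10. access dog: HIT. Cache (LRU->MRU): [fox lime dog]
  11. access dog: HIT. Cache (LRU->MRU): [fox lime dog]
  12. access dog: HIT. Cache (LRU->MRU): [fox lime dog]
  13. access fox: HIT. Cache (LRU->MRU): [lime dog fox]
  14. access fox: HIT. Cache (LRU->MRU): [lime dog fox]
  15. access dog: HIT. Cache (LRU->MRU): [lime fox dog]
  16. access pear: MISS. Cache (LRU->MRU): [lime fox dog pear]
  17. access grape: MISS, evict lime. Cache (LRU->MRU): [fox dog pear grape]
  18. access pear: HIT. Cache (LRU->MRU): [fox dog grape pear]
  19. access fox: HIT. Cache (LRU->MRU): [dog grape pear fox]
  20. access berry: MISS, evict dog. Cache (LRU->MRU): [grape pear fox berry]
  21. access grape: HIT. Cache (LRU->MRU): [pear fox berry grape]
  22. access fox: HIT. Cache (LRU->MRU): [pear berry grape fox]
Total: 16 hits, 6 misses, 2 evictions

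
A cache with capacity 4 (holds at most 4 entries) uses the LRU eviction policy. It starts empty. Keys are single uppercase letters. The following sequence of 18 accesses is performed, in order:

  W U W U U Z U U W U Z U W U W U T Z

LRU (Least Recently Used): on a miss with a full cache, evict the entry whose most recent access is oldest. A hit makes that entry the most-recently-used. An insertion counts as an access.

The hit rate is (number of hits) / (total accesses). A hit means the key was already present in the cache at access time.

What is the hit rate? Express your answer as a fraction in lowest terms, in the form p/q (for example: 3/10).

Answer: 7/9

Derivation:
LRU simulation (capacity=4):
  1. access W: MISS. Cache (LRU->MRU): [W]
  2. access U: MISS. Cache (LRU->MRU): [W U]
  3. access W: HIT. Cache (LRU->MRU): [U W]
  4. access U: HIT. Cache (LRU->MRU): [W U]
  5. access U: HIT. Cache (LRU->MRU): [W U]
  6. access Z: MISS. Cache (LRU->MRU): [W U Z]
  7. access U: HIT. Cache (LRU->MRU): [W Z U]
  8. access U: HIT. Cache (LRU->MRU): [W Z U]
  9. access W: HIT. Cache (LRU->MRU): [Z U W]
  10. access U: HIT. Cache (LRU->MRU): [Z W U]
  11. access Z: HIT. Cache (LRU->MRU): [W U Z]
  12. access U: HIT. Cache (LRU->MRU): [W Z U]
  13. access W: HIT. Cache (LRU->MRU): [Z U W]
  14. access U: HIT. Cache (LRU->MRU): [Z W U]
  15. access W: HIT. Cache (LRU->MRU): [Z U W]
  16. access U: HIT. Cache (LRU->MRU): [Z W U]
  17. access T: MISS. Cache (LRU->MRU): [Z W U T]
  18. access Z: HIT. Cache (LRU->MRU): [W U T Z]
Total: 14 hits, 4 misses, 0 evictions

Hit rate = 14/18 = 7/9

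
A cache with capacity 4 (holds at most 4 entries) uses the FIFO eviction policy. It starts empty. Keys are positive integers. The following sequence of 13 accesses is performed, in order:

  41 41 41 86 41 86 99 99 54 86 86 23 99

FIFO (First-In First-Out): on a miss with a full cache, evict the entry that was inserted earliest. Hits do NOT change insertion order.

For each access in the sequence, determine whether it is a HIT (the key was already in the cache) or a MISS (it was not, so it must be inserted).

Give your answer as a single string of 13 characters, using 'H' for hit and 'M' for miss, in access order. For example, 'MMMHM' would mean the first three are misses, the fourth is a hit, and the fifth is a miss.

FIFO simulation (capacity=4):
  1. access 41: MISS. Cache (old->new): [41]
  2. access 41: HIT. Cache (old->new): [41]
  3. access 41: HIT. Cache (old->new): [41]
  4. access 86: MISS. Cache (old->new): [41 86]
  5. access 41: HIT. Cache (old->new): [41 86]
  6. access 86: HIT. Cache (old->new): [41 86]
  7. access 99: MISS. Cache (old->new): [41 86 99]
  8. access 99: HIT. Cache (old->new): [41 86 99]
  9. access 54: MISS. Cache (old->new): [41 86 99 54]
  10. access 86: HIT. Cache (old->new): [41 86 99 54]
  11. access 86: HIT. Cache (old->new): [41 86 99 54]
  12. access 23: MISS, evict 41. Cache (old->new): [86 99 54 23]
  13. access 99: HIT. Cache (old->new): [86 99 54 23]
Total: 8 hits, 5 misses, 1 evictions

Answer: MHHMHHMHMHHMH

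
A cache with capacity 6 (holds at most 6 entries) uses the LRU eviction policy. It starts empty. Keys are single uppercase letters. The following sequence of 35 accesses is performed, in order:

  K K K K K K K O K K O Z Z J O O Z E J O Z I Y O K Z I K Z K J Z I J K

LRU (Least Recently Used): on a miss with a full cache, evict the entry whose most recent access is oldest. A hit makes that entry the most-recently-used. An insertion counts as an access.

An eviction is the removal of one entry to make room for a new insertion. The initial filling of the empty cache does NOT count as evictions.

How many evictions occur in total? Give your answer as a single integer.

LRU simulation (capacity=6):
  1. access K: MISS. Cache (LRU->MRU): [K]
  2. access K: HIT. Cache (LRU->MRU): [K]
  3. access K: HIT. Cache (LRU->MRU): [K]
  4. access K: HIT. Cache (LRU->MRU): [K]
  5. access K: HIT. Cache (LRU->MRU): [K]
  6. access K: HIT. Cache (LRU->MRU): [K]
  7. access K: HIT. Cache (LRU->MRU): [K]
  8. access O: MISS. Cache (LRU->MRU): [K O]
  9. access K: HIT. Cache (LRU->MRU): [O K]
  10. access K: HIT. Cache (LRU->MRU): [O K]
  11. access O: HIT. Cache (LRU->MRU): [K O]
  12. access Z: MISS. Cache (LRU->MRU): [K O Z]
  13. access Z: HIT. Cache (LRU->MRU): [K O Z]
  14. access J: MISS. Cache (LRU->MRU): [K O Z J]
  15. access O: HIT. Cache (LRU->MRU): [K Z J O]
  16. access O: HIT. Cache (LRU->MRU): [K Z J O]
  17. access Z: HIT. Cache (LRU->MRU): [K J O Z]
  18. access E: MISS. Cache (LRU->MRU): [K J O Z E]
  19. access J: HIT. Cache (LRU->MRU): [K O Z E J]
  20. access O: HIT. Cache (LRU->MRU): [K Z E J O]
  21. access Z: HIT. Cache (LRU->MRU): [K E J O Z]
  22. access I: MISS. Cache (LRU->MRU): [K E J O Z I]
  23. access Y: MISS, evict K. Cache (LRU->MRU): [E J O Z I Y]
  24. access O: HIT. Cache (LRU->MRU): [E J Z I Y O]
  25. access K: MISS, evict E. Cache (LRU->MRU): [J Z I Y O K]
  26. access Z: HIT. Cache (LRU->MRU): [J I Y O K Z]
  27. access I: HIT. Cache (LRU->MRU): [J Y O K Z I]
  28. access K: HIT. Cache (LRU->MRU): [J Y O Z I K]
  29. access Z: HIT. Cache (LRU->MRU): [J Y O I K Z]
  30. access K: HIT. Cache (LRU->MRU): [J Y O I Z K]
  31. access J: HIT. Cache (LRU->MRU): [Y O I Z K J]
  32. access Z: HIT. Cache (LRU->MRU): [Y O I K J Z]
  33. access I: HIT. Cache (LRU->MRU): [Y O K J Z I]
  34. access J: HIT. Cache (LRU->MRU): [Y O K Z I J]
  35. access K: HIT. Cache (LRU->MRU): [Y O Z I J K]
Total: 27 hits, 8 misses, 2 evictions

Answer: 2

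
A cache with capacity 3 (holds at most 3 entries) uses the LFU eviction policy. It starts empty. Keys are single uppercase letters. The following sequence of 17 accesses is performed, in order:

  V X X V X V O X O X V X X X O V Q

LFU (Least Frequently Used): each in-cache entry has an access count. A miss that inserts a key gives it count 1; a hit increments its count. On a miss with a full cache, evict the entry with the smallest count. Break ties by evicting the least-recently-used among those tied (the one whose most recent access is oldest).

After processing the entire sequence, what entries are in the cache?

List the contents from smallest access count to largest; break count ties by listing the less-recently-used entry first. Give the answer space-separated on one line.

Answer: Q V X

Derivation:
LFU simulation (capacity=3):
  1. access V: MISS. Cache: [V(c=1)]
  2. access X: MISS. Cache: [V(c=1) X(c=1)]
  3. access X: HIT, count now 2. Cache: [V(c=1) X(c=2)]
  4. access V: HIT, count now 2. Cache: [X(c=2) V(c=2)]
  5. access X: HIT, count now 3. Cache: [V(c=2) X(c=3)]
  6. access V: HIT, count now 3. Cache: [X(c=3) V(c=3)]
  7. access O: MISS. Cache: [O(c=1) X(c=3) V(c=3)]
  8. access X: HIT, count now 4. Cache: [O(c=1) V(c=3) X(c=4)]
  9. access O: HIT, count now 2. Cache: [O(c=2) V(c=3) X(c=4)]
  10. access X: HIT, count now 5. Cache: [O(c=2) V(c=3) X(c=5)]
  11. access V: HIT, count now 4. Cache: [O(c=2) V(c=4) X(c=5)]
  12. access X: HIT, count now 6. Cache: [O(c=2) V(c=4) X(c=6)]
  13. access X: HIT, count now 7. Cache: [O(c=2) V(c=4) X(c=7)]
  14. access X: HIT, count now 8. Cache: [O(c=2) V(c=4) X(c=8)]
  15. access O: HIT, count now 3. Cache: [O(c=3) V(c=4) X(c=8)]
  16. access V: HIT, count now 5. Cache: [O(c=3) V(c=5) X(c=8)]
  17. access Q: MISS, evict O(c=3). Cache: [Q(c=1) V(c=5) X(c=8)]
Total: 13 hits, 4 misses, 1 evictions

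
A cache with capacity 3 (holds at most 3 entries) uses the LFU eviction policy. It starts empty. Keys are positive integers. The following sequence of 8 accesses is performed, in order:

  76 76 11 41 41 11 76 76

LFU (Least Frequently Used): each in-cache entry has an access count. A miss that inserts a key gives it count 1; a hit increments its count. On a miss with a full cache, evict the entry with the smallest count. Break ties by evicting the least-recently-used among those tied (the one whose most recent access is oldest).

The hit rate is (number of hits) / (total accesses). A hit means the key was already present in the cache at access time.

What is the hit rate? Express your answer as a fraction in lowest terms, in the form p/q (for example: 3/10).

LFU simulation (capacity=3):
  1. access 76: MISS. Cache: [76(c=1)]
  2. access 76: HIT, count now 2. Cache: [76(c=2)]
  3. access 11: MISS. Cache: [11(c=1) 76(c=2)]
  4. access 41: MISS. Cache: [11(c=1) 41(c=1) 76(c=2)]
  5. access 41: HIT, count now 2. Cache: [11(c=1) 76(c=2) 41(c=2)]
  6. access 11: HIT, count now 2. Cache: [76(c=2) 41(c=2) 11(c=2)]
  7. access 76: HIT, count now 3. Cache: [41(c=2) 11(c=2) 76(c=3)]
  8. access 76: HIT, count now 4. Cache: [41(c=2) 11(c=2) 76(c=4)]
Total: 5 hits, 3 misses, 0 evictions

Hit rate = 5/8

Answer: 5/8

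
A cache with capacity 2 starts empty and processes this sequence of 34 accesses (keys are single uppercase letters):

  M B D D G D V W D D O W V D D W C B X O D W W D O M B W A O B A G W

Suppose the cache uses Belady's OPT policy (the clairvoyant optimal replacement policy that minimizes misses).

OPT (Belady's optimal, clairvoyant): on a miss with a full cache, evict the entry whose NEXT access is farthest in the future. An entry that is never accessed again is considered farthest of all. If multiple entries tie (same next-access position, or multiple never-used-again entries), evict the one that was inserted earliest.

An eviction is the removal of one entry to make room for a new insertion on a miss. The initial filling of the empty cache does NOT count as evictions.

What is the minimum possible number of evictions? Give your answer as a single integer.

Answer: 20

Derivation:
OPT (Belady) simulation (capacity=2):
  1. access M: MISS. Cache: [M]
  2. access B: MISS. Cache: [M B]
  3. access D: MISS, evict M (next use: step 26). Cache: [B D]
  4. access D: HIT. Next use of D: step 6. Cache: [B D]
  5. access G: MISS, evict B (next use: step 18). Cache: [D G]
  6. access D: HIT. Next use of D: step 9. Cache: [D G]
  7. access V: MISS, evict G (next use: step 33). Cache: [D V]
  8. access W: MISS, evict V (next use: step 13). Cache: [D W]
  9. access D: HIT. Next use of D: step 10. Cache: [D W]
  10. access D: HIT. Next use of D: step 14. Cache: [D W]
  11. access O: MISS, evict D (next use: step 14). Cache: [W O]
  12. access W: HIT. Next use of W: step 16. Cache: [W O]
  13. access V: MISS, evict O (next use: step 20). Cache: [W V]
  14. access D: MISS, evict V (next use: never). Cache: [W D]
  15. access D: HIT. Next use of D: step 21. Cache: [W D]
  16. access W: HIT. Next use of W: step 22. Cache: [W D]
  17. access C: MISS, evict W (next use: step 22). Cache: [D C]
  18. access B: MISS, evict C (next use: never). Cache: [D B]
  19. access X: MISS, evict B (next use: step 27). Cache: [D X]
  20. access O: MISS, evict X (next use: never). Cache: [D O]
  21. access D: HIT. Next use of D: step 24. Cache: [D O]
  22. access W: MISS, evict O (next use: step 25). Cache: [D W]
  23. access W: HIT. Next use of W: step 28. Cache: [D W]
  24. access D: HIT. Next use of D: never. Cache: [D W]
  25. access O: MISS, evict D (next use: never). Cache: [W O]
  26. access M: MISS, evict O (next use: step 30). Cache: [W M]
  27. access B: MISS, evict M (next use: never). Cache: [W B]
  28. access W: HIT. Next use of W: step 34. Cache: [W B]
  29. access A: MISS, evict W (next use: step 34). Cache: [B A]
  30. access O: MISS, evict A (next use: step 32). Cache: [B O]
  31. access B: HIT. Next use of B: never. Cache: [B O]
  32. access A: MISS, evict B (next use: never). Cache: [O A]
  33. access G: MISS, evict O (next use: never). Cache: [A G]
  34. access W: MISS, evict A (next use: never). Cache: [G W]
Total: 12 hits, 22 misses, 20 evictions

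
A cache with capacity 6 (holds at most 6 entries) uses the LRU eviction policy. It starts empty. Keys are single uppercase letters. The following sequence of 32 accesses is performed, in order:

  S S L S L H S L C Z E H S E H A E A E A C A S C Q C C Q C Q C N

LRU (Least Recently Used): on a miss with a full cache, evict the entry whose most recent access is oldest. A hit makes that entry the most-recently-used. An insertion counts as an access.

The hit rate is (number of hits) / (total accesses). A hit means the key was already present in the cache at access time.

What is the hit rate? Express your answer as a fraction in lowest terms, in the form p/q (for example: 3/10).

LRU simulation (capacity=6):
  1. access S: MISS. Cache (LRU->MRU): [S]
  2. access S: HIT. Cache (LRU->MRU): [S]
  3. access L: MISS. Cache (LRU->MRU): [S L]
  4. access S: HIT. Cache (LRU->MRU): [L S]
  5. access L: HIT. Cache (LRU->MRU): [S L]
  6. access H: MISS. Cache (LRU->MRU): [S L H]
  7. access S: HIT. Cache (LRU->MRU): [L H S]
  8. access L: HIT. Cache (LRU->MRU): [H S L]
  9. access C: MISS. Cache (LRU->MRU): [H S L C]
  10. access Z: MISS. Cache (LRU->MRU): [H S L C Z]
  11. access E: MISS. Cache (LRU->MRU): [H S L C Z E]
  12. access H: HIT. Cache (LRU->MRU): [S L C Z E H]
  13. access S: HIT. Cache (LRU->MRU): [L C Z E H S]
  14. access E: HIT. Cache (LRU->MRU): [L C Z H S E]
  15. access H: HIT. Cache (LRU->MRU): [L C Z S E H]
  16. access A: MISS, evict L. Cache (LRU->MRU): [C Z S E H A]
  17. access E: HIT. Cache (LRU->MRU): [C Z S H A E]
  18. access A: HIT. Cache (LRU->MRU): [C Z S H E A]
  19. access E: HIT. Cache (LRU->MRU): [C Z S H A E]
  20. access A: HIT. Cache (LRU->MRU): [C Z S H E A]
  21. access C: HIT. Cache (LRU->MRU): [Z S H E A C]
  22. access A: HIT. Cache (LRU->MRU): [Z S H E C A]
  23. access S: HIT. Cache (LRU->MRU): [Z H E C A S]
  24. access C: HIT. Cache (LRU->MRU): [Z H E A S C]
  25. access Q: MISS, evict Z. Cache (LRU->MRU): [H E A S C Q]
  26. access C: HIT. Cache (LRU->MRU): [H E A S Q C]
  27. access C: HIT. Cache (LRU->MRU): [H E A S Q C]
  28. access Q: HIT. Cache (LRU->MRU): [H E A S C Q]
  29. access C: HIT. Cache (LRU->MRU): [H E A S Q C]
  30. access Q: HIT. Cache (LRU->MRU): [H E A S C Q]
  31. access C: HIT. Cache (LRU->MRU): [H E A S Q C]
  32. access N: MISS, evict H. Cache (LRU->MRU): [E A S Q C N]
Total: 23 hits, 9 misses, 3 evictions

Hit rate = 23/32

Answer: 23/32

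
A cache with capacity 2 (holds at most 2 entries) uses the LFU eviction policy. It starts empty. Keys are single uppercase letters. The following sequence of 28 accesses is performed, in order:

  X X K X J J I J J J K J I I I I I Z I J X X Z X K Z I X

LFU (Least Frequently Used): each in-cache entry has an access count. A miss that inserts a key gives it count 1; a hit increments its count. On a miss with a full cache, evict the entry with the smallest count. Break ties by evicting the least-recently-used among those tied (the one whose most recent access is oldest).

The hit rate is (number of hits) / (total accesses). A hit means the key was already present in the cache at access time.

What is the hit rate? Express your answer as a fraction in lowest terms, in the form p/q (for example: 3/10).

Answer: 13/28

Derivation:
LFU simulation (capacity=2):
  1. access X: MISS. Cache: [X(c=1)]
  2. access X: HIT, count now 2. Cache: [X(c=2)]
  3. access K: MISS. Cache: [K(c=1) X(c=2)]
  4. access X: HIT, count now 3. Cache: [K(c=1) X(c=3)]
  5. access J: MISS, evict K(c=1). Cache: [J(c=1) X(c=3)]
  6. access J: HIT, count now 2. Cache: [J(c=2) X(c=3)]
  7. access I: MISS, evict J(c=2). Cache: [I(c=1) X(c=3)]
  8. access J: MISS, evict I(c=1). Cache: [J(c=1) X(c=3)]
  9. access J: HIT, count now 2. Cache: [J(c=2) X(c=3)]
  10. access J: HIT, count now 3. Cache: [X(c=3) J(c=3)]
  11. access K: MISS, evict X(c=3). Cache: [K(c=1) J(c=3)]
  12. access J: HIT, count now 4. Cache: [K(c=1) J(c=4)]
  13. access I: MISS, evict K(c=1). Cache: [I(c=1) J(c=4)]
  14. access I: HIT, count now 2. Cache: [I(c=2) J(c=4)]
  15. access I: HIT, count now 3. Cache: [I(c=3) J(c=4)]
  16. access I: HIT, count now 4. Cache: [J(c=4) I(c=4)]
  17. access I: HIT, count now 5. Cache: [J(c=4) I(c=5)]
  18. access Z: MISS, evict J(c=4). Cache: [Z(c=1) I(c=5)]
  19. access I: HIT, count now 6. Cache: [Z(c=1) I(c=6)]
  20. access J: MISS, evict Z(c=1). Cache: [J(c=1) I(c=6)]
  21. access X: MISS, evict J(c=1). Cache: [X(c=1) I(c=6)]
  22. access X: HIT, count now 2. Cache: [X(c=2) I(c=6)]
  23. access Z: MISS, evict X(c=2). Cache: [Z(c=1) I(c=6)]
  24. access X: MISS, evict Z(c=1). Cache: [X(c=1) I(c=6)]
  25. access K: MISS, evict X(c=1). Cache: [K(c=1) I(c=6)]
  26. access Z: MISS, evict K(c=1). Cache: [Z(c=1) I(c=6)]
  27. access I: HIT, count now 7. Cache: [Z(c=1) I(c=7)]
  28. access X: MISS, evict Z(c=1). Cache: [X(c=1) I(c=7)]
Total: 13 hits, 15 misses, 13 evictions

Hit rate = 13/28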